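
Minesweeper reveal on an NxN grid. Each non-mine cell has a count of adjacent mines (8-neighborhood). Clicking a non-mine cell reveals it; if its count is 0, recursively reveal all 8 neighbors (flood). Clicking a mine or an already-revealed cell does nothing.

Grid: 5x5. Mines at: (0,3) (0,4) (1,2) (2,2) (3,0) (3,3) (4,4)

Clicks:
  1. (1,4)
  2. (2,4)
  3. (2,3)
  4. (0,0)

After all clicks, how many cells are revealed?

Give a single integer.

Answer: 9

Derivation:
Click 1 (1,4) count=2: revealed 1 new [(1,4)] -> total=1
Click 2 (2,4) count=1: revealed 1 new [(2,4)] -> total=2
Click 3 (2,3) count=3: revealed 1 new [(2,3)] -> total=3
Click 4 (0,0) count=0: revealed 6 new [(0,0) (0,1) (1,0) (1,1) (2,0) (2,1)] -> total=9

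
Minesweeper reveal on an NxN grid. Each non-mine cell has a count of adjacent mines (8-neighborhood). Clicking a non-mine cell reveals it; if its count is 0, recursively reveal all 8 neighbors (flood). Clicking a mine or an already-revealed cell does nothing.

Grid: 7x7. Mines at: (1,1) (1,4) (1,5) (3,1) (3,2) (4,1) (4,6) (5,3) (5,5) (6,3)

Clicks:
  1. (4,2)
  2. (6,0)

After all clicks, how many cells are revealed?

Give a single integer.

Click 1 (4,2) count=4: revealed 1 new [(4,2)] -> total=1
Click 2 (6,0) count=0: revealed 6 new [(5,0) (5,1) (5,2) (6,0) (6,1) (6,2)] -> total=7

Answer: 7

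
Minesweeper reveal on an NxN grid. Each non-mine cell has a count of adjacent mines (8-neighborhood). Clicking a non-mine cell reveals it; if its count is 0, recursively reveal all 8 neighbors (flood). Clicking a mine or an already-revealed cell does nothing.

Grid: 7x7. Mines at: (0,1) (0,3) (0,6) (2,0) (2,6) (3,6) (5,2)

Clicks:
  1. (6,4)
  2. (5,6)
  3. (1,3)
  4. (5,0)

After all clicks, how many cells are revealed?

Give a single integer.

Answer: 35

Derivation:
Click 1 (6,4) count=0: revealed 29 new [(1,1) (1,2) (1,3) (1,4) (1,5) (2,1) (2,2) (2,3) (2,4) (2,5) (3,1) (3,2) (3,3) (3,4) (3,5) (4,1) (4,2) (4,3) (4,4) (4,5) (4,6) (5,3) (5,4) (5,5) (5,6) (6,3) (6,4) (6,5) (6,6)] -> total=29
Click 2 (5,6) count=0: revealed 0 new [(none)] -> total=29
Click 3 (1,3) count=1: revealed 0 new [(none)] -> total=29
Click 4 (5,0) count=0: revealed 6 new [(3,0) (4,0) (5,0) (5,1) (6,0) (6,1)] -> total=35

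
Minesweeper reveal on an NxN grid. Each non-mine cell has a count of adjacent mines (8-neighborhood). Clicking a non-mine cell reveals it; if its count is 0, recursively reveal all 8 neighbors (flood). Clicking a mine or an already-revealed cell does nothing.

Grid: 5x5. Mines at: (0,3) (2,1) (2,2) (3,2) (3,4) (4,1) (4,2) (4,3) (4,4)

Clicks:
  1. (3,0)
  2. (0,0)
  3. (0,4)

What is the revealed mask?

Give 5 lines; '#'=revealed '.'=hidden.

Answer: ###.#
###..
.....
#....
.....

Derivation:
Click 1 (3,0) count=2: revealed 1 new [(3,0)] -> total=1
Click 2 (0,0) count=0: revealed 6 new [(0,0) (0,1) (0,2) (1,0) (1,1) (1,2)] -> total=7
Click 3 (0,4) count=1: revealed 1 new [(0,4)] -> total=8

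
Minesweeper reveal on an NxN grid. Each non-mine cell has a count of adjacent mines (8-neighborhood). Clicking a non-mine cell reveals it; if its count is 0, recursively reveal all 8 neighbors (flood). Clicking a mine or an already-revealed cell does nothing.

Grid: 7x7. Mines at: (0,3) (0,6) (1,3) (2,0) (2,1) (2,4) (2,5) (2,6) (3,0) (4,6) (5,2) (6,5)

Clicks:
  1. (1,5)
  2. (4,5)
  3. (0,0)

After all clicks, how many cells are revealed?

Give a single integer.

Answer: 8

Derivation:
Click 1 (1,5) count=4: revealed 1 new [(1,5)] -> total=1
Click 2 (4,5) count=1: revealed 1 new [(4,5)] -> total=2
Click 3 (0,0) count=0: revealed 6 new [(0,0) (0,1) (0,2) (1,0) (1,1) (1,2)] -> total=8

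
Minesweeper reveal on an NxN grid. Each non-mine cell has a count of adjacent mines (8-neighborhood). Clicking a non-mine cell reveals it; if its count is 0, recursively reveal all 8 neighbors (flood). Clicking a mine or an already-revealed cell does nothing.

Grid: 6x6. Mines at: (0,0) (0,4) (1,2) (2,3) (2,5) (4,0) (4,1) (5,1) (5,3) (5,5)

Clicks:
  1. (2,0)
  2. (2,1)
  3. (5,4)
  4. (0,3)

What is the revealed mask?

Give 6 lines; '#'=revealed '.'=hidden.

Click 1 (2,0) count=0: revealed 6 new [(1,0) (1,1) (2,0) (2,1) (3,0) (3,1)] -> total=6
Click 2 (2,1) count=1: revealed 0 new [(none)] -> total=6
Click 3 (5,4) count=2: revealed 1 new [(5,4)] -> total=7
Click 4 (0,3) count=2: revealed 1 new [(0,3)] -> total=8

Answer: ...#..
##....
##....
##....
......
....#.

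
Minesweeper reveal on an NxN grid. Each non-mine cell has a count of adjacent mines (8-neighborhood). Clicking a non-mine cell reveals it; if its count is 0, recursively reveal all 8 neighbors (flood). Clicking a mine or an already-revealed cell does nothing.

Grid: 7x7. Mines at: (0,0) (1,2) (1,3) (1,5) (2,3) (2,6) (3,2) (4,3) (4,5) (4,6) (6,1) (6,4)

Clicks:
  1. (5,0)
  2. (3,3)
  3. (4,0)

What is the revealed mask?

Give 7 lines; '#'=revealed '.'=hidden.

Answer: .......
##.....
##.....
##.#...
##.....
##.....
.......

Derivation:
Click 1 (5,0) count=1: revealed 1 new [(5,0)] -> total=1
Click 2 (3,3) count=3: revealed 1 new [(3,3)] -> total=2
Click 3 (4,0) count=0: revealed 9 new [(1,0) (1,1) (2,0) (2,1) (3,0) (3,1) (4,0) (4,1) (5,1)] -> total=11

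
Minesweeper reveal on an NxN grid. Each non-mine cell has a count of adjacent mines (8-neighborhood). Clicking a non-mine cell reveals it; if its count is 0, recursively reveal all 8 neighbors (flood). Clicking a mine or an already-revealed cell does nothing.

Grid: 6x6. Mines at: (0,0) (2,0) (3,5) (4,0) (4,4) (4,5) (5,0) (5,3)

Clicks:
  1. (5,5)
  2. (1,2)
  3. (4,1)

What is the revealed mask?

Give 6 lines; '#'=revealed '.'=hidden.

Click 1 (5,5) count=2: revealed 1 new [(5,5)] -> total=1
Click 2 (1,2) count=0: revealed 22 new [(0,1) (0,2) (0,3) (0,4) (0,5) (1,1) (1,2) (1,3) (1,4) (1,5) (2,1) (2,2) (2,3) (2,4) (2,5) (3,1) (3,2) (3,3) (3,4) (4,1) (4,2) (4,3)] -> total=23
Click 3 (4,1) count=2: revealed 0 new [(none)] -> total=23

Answer: .#####
.#####
.#####
.####.
.###..
.....#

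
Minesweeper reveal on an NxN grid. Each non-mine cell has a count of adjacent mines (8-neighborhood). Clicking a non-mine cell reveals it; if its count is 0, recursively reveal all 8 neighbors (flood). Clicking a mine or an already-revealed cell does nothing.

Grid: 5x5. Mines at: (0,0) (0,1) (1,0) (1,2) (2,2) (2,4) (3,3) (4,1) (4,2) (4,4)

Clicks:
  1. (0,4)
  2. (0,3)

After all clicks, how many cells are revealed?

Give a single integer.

Answer: 4

Derivation:
Click 1 (0,4) count=0: revealed 4 new [(0,3) (0,4) (1,3) (1,4)] -> total=4
Click 2 (0,3) count=1: revealed 0 new [(none)] -> total=4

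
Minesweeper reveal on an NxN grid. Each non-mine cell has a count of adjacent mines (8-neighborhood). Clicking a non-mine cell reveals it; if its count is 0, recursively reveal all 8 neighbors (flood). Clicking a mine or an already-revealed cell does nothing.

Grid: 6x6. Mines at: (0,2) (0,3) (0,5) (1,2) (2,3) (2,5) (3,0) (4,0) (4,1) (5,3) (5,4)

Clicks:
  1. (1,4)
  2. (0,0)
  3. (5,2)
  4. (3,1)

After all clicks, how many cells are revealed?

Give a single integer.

Answer: 9

Derivation:
Click 1 (1,4) count=4: revealed 1 new [(1,4)] -> total=1
Click 2 (0,0) count=0: revealed 6 new [(0,0) (0,1) (1,0) (1,1) (2,0) (2,1)] -> total=7
Click 3 (5,2) count=2: revealed 1 new [(5,2)] -> total=8
Click 4 (3,1) count=3: revealed 1 new [(3,1)] -> total=9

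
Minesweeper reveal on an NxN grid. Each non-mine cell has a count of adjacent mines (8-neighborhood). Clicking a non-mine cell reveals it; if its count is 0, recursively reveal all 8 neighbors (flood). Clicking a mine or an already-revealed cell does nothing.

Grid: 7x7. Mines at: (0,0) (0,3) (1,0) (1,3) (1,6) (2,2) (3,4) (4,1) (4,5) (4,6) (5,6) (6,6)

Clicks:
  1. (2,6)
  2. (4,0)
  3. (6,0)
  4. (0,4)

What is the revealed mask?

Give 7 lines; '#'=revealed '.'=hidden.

Answer: ....#..
.......
......#
.......
#.###..
######.
######.

Derivation:
Click 1 (2,6) count=1: revealed 1 new [(2,6)] -> total=1
Click 2 (4,0) count=1: revealed 1 new [(4,0)] -> total=2
Click 3 (6,0) count=0: revealed 15 new [(4,2) (4,3) (4,4) (5,0) (5,1) (5,2) (5,3) (5,4) (5,5) (6,0) (6,1) (6,2) (6,3) (6,4) (6,5)] -> total=17
Click 4 (0,4) count=2: revealed 1 new [(0,4)] -> total=18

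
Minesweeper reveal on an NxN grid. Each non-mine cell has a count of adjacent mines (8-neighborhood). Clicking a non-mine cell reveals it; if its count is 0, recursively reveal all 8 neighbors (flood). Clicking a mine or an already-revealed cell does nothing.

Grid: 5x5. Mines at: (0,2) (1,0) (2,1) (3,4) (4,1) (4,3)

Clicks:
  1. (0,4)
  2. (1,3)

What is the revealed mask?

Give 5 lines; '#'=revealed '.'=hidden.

Click 1 (0,4) count=0: revealed 6 new [(0,3) (0,4) (1,3) (1,4) (2,3) (2,4)] -> total=6
Click 2 (1,3) count=1: revealed 0 new [(none)] -> total=6

Answer: ...##
...##
...##
.....
.....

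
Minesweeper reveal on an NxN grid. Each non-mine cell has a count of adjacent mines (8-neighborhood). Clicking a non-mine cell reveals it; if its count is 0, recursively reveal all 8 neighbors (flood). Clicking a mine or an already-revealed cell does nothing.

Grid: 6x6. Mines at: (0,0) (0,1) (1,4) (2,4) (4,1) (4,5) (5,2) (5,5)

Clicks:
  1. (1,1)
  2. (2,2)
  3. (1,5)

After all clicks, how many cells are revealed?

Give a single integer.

Click 1 (1,1) count=2: revealed 1 new [(1,1)] -> total=1
Click 2 (2,2) count=0: revealed 11 new [(1,0) (1,2) (1,3) (2,0) (2,1) (2,2) (2,3) (3,0) (3,1) (3,2) (3,3)] -> total=12
Click 3 (1,5) count=2: revealed 1 new [(1,5)] -> total=13

Answer: 13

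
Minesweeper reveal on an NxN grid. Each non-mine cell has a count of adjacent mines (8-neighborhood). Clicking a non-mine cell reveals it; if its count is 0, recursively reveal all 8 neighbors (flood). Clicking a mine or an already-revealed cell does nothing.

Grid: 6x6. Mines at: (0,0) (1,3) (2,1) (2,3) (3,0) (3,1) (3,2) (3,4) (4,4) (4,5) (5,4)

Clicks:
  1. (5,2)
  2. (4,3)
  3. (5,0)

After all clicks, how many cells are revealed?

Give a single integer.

Answer: 8

Derivation:
Click 1 (5,2) count=0: revealed 8 new [(4,0) (4,1) (4,2) (4,3) (5,0) (5,1) (5,2) (5,3)] -> total=8
Click 2 (4,3) count=4: revealed 0 new [(none)] -> total=8
Click 3 (5,0) count=0: revealed 0 new [(none)] -> total=8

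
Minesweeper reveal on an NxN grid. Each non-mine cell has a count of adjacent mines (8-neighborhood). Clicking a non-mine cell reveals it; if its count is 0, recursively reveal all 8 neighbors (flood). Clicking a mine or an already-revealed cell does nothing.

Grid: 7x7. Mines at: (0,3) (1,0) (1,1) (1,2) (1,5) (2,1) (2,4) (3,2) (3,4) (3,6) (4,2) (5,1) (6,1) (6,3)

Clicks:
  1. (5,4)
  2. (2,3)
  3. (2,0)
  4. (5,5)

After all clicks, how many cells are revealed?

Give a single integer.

Answer: 11

Derivation:
Click 1 (5,4) count=1: revealed 1 new [(5,4)] -> total=1
Click 2 (2,3) count=4: revealed 1 new [(2,3)] -> total=2
Click 3 (2,0) count=3: revealed 1 new [(2,0)] -> total=3
Click 4 (5,5) count=0: revealed 8 new [(4,4) (4,5) (4,6) (5,5) (5,6) (6,4) (6,5) (6,6)] -> total=11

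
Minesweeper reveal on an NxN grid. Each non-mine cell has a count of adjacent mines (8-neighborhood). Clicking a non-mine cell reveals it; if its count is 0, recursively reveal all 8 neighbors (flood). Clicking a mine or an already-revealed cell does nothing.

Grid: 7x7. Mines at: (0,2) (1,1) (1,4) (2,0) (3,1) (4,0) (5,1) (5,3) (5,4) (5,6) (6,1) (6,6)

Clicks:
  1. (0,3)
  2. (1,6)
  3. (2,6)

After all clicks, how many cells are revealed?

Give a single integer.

Answer: 20

Derivation:
Click 1 (0,3) count=2: revealed 1 new [(0,3)] -> total=1
Click 2 (1,6) count=0: revealed 19 new [(0,5) (0,6) (1,5) (1,6) (2,2) (2,3) (2,4) (2,5) (2,6) (3,2) (3,3) (3,4) (3,5) (3,6) (4,2) (4,3) (4,4) (4,5) (4,6)] -> total=20
Click 3 (2,6) count=0: revealed 0 new [(none)] -> total=20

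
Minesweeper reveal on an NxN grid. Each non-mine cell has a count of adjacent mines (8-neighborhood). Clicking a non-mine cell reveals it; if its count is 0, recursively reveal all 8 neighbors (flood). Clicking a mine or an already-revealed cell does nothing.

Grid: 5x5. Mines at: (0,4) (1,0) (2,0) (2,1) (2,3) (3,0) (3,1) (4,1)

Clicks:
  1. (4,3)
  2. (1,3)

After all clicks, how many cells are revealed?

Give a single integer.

Click 1 (4,3) count=0: revealed 6 new [(3,2) (3,3) (3,4) (4,2) (4,3) (4,4)] -> total=6
Click 2 (1,3) count=2: revealed 1 new [(1,3)] -> total=7

Answer: 7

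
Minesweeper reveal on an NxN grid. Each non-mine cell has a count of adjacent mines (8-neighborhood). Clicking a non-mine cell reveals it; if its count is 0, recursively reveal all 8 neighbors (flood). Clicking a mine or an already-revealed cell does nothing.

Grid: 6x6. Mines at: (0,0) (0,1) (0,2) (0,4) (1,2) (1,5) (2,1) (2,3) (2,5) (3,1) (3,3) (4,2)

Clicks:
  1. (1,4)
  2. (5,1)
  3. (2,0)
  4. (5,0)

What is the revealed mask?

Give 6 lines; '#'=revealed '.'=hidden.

Click 1 (1,4) count=4: revealed 1 new [(1,4)] -> total=1
Click 2 (5,1) count=1: revealed 1 new [(5,1)] -> total=2
Click 3 (2,0) count=2: revealed 1 new [(2,0)] -> total=3
Click 4 (5,0) count=0: revealed 3 new [(4,0) (4,1) (5,0)] -> total=6

Answer: ......
....#.
#.....
......
##....
##....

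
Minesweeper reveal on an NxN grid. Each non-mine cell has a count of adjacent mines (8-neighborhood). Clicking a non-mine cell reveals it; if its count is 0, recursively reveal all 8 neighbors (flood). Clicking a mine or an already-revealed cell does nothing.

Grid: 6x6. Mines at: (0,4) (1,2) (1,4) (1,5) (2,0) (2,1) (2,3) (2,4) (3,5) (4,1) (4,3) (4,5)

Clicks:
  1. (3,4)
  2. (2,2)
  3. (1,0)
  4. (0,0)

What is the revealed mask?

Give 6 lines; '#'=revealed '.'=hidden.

Answer: ##....
##....
..#...
....#.
......
......

Derivation:
Click 1 (3,4) count=5: revealed 1 new [(3,4)] -> total=1
Click 2 (2,2) count=3: revealed 1 new [(2,2)] -> total=2
Click 3 (1,0) count=2: revealed 1 new [(1,0)] -> total=3
Click 4 (0,0) count=0: revealed 3 new [(0,0) (0,1) (1,1)] -> total=6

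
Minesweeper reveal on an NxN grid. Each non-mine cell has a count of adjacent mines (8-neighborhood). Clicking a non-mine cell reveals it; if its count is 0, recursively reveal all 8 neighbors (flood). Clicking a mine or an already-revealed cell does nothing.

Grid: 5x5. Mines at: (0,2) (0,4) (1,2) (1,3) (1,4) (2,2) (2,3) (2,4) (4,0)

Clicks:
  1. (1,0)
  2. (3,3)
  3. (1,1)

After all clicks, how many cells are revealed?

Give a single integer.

Answer: 9

Derivation:
Click 1 (1,0) count=0: revealed 8 new [(0,0) (0,1) (1,0) (1,1) (2,0) (2,1) (3,0) (3,1)] -> total=8
Click 2 (3,3) count=3: revealed 1 new [(3,3)] -> total=9
Click 3 (1,1) count=3: revealed 0 new [(none)] -> total=9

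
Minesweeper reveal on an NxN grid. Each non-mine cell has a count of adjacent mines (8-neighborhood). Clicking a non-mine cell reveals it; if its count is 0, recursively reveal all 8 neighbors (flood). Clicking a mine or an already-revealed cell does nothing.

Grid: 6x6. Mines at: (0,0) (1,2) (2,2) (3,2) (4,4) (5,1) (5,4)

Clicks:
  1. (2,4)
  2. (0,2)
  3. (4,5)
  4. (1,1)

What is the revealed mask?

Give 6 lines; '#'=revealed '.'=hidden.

Answer: ..####
.#.###
...###
...###
.....#
......

Derivation:
Click 1 (2,4) count=0: revealed 12 new [(0,3) (0,4) (0,5) (1,3) (1,4) (1,5) (2,3) (2,4) (2,5) (3,3) (3,4) (3,5)] -> total=12
Click 2 (0,2) count=1: revealed 1 new [(0,2)] -> total=13
Click 3 (4,5) count=2: revealed 1 new [(4,5)] -> total=14
Click 4 (1,1) count=3: revealed 1 new [(1,1)] -> total=15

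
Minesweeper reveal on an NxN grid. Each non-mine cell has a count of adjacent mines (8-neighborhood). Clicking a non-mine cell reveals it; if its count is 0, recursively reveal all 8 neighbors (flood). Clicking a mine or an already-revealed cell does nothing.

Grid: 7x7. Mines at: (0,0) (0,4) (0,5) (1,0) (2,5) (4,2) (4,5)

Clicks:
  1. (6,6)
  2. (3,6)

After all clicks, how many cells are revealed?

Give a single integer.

Click 1 (6,6) count=0: revealed 20 new [(2,0) (2,1) (3,0) (3,1) (4,0) (4,1) (5,0) (5,1) (5,2) (5,3) (5,4) (5,5) (5,6) (6,0) (6,1) (6,2) (6,3) (6,4) (6,5) (6,6)] -> total=20
Click 2 (3,6) count=2: revealed 1 new [(3,6)] -> total=21

Answer: 21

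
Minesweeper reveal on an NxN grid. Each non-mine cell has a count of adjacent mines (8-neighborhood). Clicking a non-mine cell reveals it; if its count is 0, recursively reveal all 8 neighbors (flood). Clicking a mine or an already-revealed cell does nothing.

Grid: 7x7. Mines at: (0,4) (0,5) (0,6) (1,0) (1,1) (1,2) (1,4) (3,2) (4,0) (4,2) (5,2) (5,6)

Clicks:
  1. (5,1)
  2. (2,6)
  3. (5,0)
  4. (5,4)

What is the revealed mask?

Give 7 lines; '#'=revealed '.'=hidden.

Answer: .......
.....##
...####
...####
...####
##.###.
...###.

Derivation:
Click 1 (5,1) count=3: revealed 1 new [(5,1)] -> total=1
Click 2 (2,6) count=0: revealed 20 new [(1,5) (1,6) (2,3) (2,4) (2,5) (2,6) (3,3) (3,4) (3,5) (3,6) (4,3) (4,4) (4,5) (4,6) (5,3) (5,4) (5,5) (6,3) (6,4) (6,5)] -> total=21
Click 3 (5,0) count=1: revealed 1 new [(5,0)] -> total=22
Click 4 (5,4) count=0: revealed 0 new [(none)] -> total=22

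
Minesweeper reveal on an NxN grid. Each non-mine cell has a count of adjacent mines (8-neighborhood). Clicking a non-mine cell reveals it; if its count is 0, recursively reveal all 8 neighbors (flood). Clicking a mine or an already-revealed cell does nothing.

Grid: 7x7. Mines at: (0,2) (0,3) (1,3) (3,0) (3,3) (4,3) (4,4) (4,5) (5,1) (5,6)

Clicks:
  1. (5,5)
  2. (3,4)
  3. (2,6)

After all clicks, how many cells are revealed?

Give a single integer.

Answer: 13

Derivation:
Click 1 (5,5) count=3: revealed 1 new [(5,5)] -> total=1
Click 2 (3,4) count=4: revealed 1 new [(3,4)] -> total=2
Click 3 (2,6) count=0: revealed 11 new [(0,4) (0,5) (0,6) (1,4) (1,5) (1,6) (2,4) (2,5) (2,6) (3,5) (3,6)] -> total=13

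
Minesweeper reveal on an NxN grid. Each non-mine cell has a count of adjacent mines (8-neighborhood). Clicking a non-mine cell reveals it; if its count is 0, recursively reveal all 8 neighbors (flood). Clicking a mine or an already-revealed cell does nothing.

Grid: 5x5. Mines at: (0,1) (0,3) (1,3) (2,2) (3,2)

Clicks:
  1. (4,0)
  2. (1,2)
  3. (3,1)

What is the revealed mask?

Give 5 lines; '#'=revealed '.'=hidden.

Click 1 (4,0) count=0: revealed 8 new [(1,0) (1,1) (2,0) (2,1) (3,0) (3,1) (4,0) (4,1)] -> total=8
Click 2 (1,2) count=4: revealed 1 new [(1,2)] -> total=9
Click 3 (3,1) count=2: revealed 0 new [(none)] -> total=9

Answer: .....
###..
##...
##...
##...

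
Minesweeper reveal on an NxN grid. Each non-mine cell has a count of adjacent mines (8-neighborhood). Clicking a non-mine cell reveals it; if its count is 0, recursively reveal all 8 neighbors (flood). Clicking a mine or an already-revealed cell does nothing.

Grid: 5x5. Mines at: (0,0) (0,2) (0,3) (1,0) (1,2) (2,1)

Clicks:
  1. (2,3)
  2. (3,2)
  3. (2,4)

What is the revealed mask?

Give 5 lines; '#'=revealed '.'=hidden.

Click 1 (2,3) count=1: revealed 1 new [(2,3)] -> total=1
Click 2 (3,2) count=1: revealed 1 new [(3,2)] -> total=2
Click 3 (2,4) count=0: revealed 13 new [(1,3) (1,4) (2,2) (2,4) (3,0) (3,1) (3,3) (3,4) (4,0) (4,1) (4,2) (4,3) (4,4)] -> total=15

Answer: .....
...##
..###
#####
#####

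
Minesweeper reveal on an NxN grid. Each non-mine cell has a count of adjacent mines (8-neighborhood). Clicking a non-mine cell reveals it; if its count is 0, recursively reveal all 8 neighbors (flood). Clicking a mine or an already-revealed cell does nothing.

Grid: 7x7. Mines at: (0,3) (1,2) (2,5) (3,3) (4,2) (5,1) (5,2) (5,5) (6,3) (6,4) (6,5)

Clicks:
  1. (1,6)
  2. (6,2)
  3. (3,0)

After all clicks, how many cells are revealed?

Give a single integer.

Click 1 (1,6) count=1: revealed 1 new [(1,6)] -> total=1
Click 2 (6,2) count=3: revealed 1 new [(6,2)] -> total=2
Click 3 (3,0) count=0: revealed 10 new [(0,0) (0,1) (1,0) (1,1) (2,0) (2,1) (3,0) (3,1) (4,0) (4,1)] -> total=12

Answer: 12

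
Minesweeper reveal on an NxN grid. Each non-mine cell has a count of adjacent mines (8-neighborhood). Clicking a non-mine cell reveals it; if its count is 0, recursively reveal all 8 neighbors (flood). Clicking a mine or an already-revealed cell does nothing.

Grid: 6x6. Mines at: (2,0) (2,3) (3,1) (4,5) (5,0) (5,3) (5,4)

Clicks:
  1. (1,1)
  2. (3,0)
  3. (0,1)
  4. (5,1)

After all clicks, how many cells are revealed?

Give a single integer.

Answer: 18

Derivation:
Click 1 (1,1) count=1: revealed 1 new [(1,1)] -> total=1
Click 2 (3,0) count=2: revealed 1 new [(3,0)] -> total=2
Click 3 (0,1) count=0: revealed 15 new [(0,0) (0,1) (0,2) (0,3) (0,4) (0,5) (1,0) (1,2) (1,3) (1,4) (1,5) (2,4) (2,5) (3,4) (3,5)] -> total=17
Click 4 (5,1) count=1: revealed 1 new [(5,1)] -> total=18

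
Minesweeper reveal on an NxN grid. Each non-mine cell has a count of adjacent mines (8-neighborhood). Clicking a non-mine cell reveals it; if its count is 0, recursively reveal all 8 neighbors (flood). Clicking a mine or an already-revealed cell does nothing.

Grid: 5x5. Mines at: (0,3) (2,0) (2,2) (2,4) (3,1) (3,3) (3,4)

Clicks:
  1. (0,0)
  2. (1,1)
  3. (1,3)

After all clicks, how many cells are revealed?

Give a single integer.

Click 1 (0,0) count=0: revealed 6 new [(0,0) (0,1) (0,2) (1,0) (1,1) (1,2)] -> total=6
Click 2 (1,1) count=2: revealed 0 new [(none)] -> total=6
Click 3 (1,3) count=3: revealed 1 new [(1,3)] -> total=7

Answer: 7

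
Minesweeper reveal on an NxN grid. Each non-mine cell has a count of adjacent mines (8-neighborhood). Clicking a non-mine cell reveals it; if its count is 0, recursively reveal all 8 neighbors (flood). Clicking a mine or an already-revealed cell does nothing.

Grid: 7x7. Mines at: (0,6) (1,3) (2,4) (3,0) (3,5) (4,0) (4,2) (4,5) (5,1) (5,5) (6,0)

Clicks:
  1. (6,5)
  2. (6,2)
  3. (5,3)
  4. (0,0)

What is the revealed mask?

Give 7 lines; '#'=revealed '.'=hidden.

Click 1 (6,5) count=1: revealed 1 new [(6,5)] -> total=1
Click 2 (6,2) count=1: revealed 1 new [(6,2)] -> total=2
Click 3 (5,3) count=1: revealed 1 new [(5,3)] -> total=3
Click 4 (0,0) count=0: revealed 9 new [(0,0) (0,1) (0,2) (1,0) (1,1) (1,2) (2,0) (2,1) (2,2)] -> total=12

Answer: ###....
###....
###....
.......
.......
...#...
..#..#.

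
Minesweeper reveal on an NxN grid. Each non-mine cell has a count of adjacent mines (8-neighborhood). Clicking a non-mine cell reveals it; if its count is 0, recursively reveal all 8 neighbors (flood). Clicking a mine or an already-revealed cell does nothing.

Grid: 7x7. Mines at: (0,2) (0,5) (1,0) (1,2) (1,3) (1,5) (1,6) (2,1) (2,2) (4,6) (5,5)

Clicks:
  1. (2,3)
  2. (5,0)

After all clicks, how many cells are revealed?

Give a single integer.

Answer: 25

Derivation:
Click 1 (2,3) count=3: revealed 1 new [(2,3)] -> total=1
Click 2 (5,0) count=0: revealed 24 new [(2,4) (2,5) (3,0) (3,1) (3,2) (3,3) (3,4) (3,5) (4,0) (4,1) (4,2) (4,3) (4,4) (4,5) (5,0) (5,1) (5,2) (5,3) (5,4) (6,0) (6,1) (6,2) (6,3) (6,4)] -> total=25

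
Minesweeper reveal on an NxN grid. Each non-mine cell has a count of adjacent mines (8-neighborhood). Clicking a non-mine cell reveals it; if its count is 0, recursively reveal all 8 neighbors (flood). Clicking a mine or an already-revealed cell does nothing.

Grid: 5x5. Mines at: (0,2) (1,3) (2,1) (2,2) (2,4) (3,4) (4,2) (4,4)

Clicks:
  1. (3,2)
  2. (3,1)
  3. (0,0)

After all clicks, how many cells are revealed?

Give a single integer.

Answer: 6

Derivation:
Click 1 (3,2) count=3: revealed 1 new [(3,2)] -> total=1
Click 2 (3,1) count=3: revealed 1 new [(3,1)] -> total=2
Click 3 (0,0) count=0: revealed 4 new [(0,0) (0,1) (1,0) (1,1)] -> total=6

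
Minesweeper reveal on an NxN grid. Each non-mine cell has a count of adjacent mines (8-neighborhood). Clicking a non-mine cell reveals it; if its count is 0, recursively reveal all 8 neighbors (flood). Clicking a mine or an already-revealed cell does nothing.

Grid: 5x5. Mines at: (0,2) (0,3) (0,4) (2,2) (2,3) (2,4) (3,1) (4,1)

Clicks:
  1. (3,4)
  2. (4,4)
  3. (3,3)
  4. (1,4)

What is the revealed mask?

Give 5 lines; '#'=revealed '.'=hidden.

Click 1 (3,4) count=2: revealed 1 new [(3,4)] -> total=1
Click 2 (4,4) count=0: revealed 5 new [(3,2) (3,3) (4,2) (4,3) (4,4)] -> total=6
Click 3 (3,3) count=3: revealed 0 new [(none)] -> total=6
Click 4 (1,4) count=4: revealed 1 new [(1,4)] -> total=7

Answer: .....
....#
.....
..###
..###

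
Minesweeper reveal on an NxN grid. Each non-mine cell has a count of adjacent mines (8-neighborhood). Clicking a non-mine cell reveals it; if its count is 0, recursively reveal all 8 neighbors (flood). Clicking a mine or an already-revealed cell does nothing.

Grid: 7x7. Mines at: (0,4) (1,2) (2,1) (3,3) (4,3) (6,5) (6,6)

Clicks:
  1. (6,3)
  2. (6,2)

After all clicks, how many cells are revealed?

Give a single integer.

Click 1 (6,3) count=0: revealed 16 new [(3,0) (3,1) (3,2) (4,0) (4,1) (4,2) (5,0) (5,1) (5,2) (5,3) (5,4) (6,0) (6,1) (6,2) (6,3) (6,4)] -> total=16
Click 2 (6,2) count=0: revealed 0 new [(none)] -> total=16

Answer: 16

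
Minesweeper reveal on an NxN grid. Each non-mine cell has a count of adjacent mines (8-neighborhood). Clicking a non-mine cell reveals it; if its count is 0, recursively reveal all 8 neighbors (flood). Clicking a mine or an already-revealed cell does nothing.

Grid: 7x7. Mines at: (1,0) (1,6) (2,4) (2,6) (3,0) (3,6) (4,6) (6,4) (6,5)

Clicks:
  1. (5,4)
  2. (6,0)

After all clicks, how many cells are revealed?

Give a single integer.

Answer: 34

Derivation:
Click 1 (5,4) count=2: revealed 1 new [(5,4)] -> total=1
Click 2 (6,0) count=0: revealed 33 new [(0,1) (0,2) (0,3) (0,4) (0,5) (1,1) (1,2) (1,3) (1,4) (1,5) (2,1) (2,2) (2,3) (3,1) (3,2) (3,3) (3,4) (3,5) (4,0) (4,1) (4,2) (4,3) (4,4) (4,5) (5,0) (5,1) (5,2) (5,3) (5,5) (6,0) (6,1) (6,2) (6,3)] -> total=34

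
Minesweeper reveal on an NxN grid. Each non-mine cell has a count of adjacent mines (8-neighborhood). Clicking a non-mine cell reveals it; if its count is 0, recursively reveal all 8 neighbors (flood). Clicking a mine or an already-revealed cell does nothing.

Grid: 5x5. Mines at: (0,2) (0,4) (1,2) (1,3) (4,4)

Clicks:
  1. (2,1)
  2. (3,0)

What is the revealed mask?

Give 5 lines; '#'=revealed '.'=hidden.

Answer: ##...
##...
####.
####.
####.

Derivation:
Click 1 (2,1) count=1: revealed 1 new [(2,1)] -> total=1
Click 2 (3,0) count=0: revealed 15 new [(0,0) (0,1) (1,0) (1,1) (2,0) (2,2) (2,3) (3,0) (3,1) (3,2) (3,3) (4,0) (4,1) (4,2) (4,3)] -> total=16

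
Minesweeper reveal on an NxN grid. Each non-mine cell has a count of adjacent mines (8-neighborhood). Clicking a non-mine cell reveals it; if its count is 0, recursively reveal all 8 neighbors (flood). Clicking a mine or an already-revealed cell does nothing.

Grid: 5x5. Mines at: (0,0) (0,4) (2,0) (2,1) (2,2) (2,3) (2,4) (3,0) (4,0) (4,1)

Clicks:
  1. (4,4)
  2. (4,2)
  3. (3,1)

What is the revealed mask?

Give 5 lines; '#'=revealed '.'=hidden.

Click 1 (4,4) count=0: revealed 6 new [(3,2) (3,3) (3,4) (4,2) (4,3) (4,4)] -> total=6
Click 2 (4,2) count=1: revealed 0 new [(none)] -> total=6
Click 3 (3,1) count=6: revealed 1 new [(3,1)] -> total=7

Answer: .....
.....
.....
.####
..###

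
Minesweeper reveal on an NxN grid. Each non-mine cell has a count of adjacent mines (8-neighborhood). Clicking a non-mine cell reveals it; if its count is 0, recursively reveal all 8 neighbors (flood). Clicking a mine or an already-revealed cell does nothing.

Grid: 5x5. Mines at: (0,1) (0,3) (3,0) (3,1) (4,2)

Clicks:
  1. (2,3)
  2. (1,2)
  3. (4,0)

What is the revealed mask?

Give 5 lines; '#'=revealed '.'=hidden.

Answer: .....
..###
..###
..###
#..##

Derivation:
Click 1 (2,3) count=0: revealed 11 new [(1,2) (1,3) (1,4) (2,2) (2,3) (2,4) (3,2) (3,3) (3,4) (4,3) (4,4)] -> total=11
Click 2 (1,2) count=2: revealed 0 new [(none)] -> total=11
Click 3 (4,0) count=2: revealed 1 new [(4,0)] -> total=12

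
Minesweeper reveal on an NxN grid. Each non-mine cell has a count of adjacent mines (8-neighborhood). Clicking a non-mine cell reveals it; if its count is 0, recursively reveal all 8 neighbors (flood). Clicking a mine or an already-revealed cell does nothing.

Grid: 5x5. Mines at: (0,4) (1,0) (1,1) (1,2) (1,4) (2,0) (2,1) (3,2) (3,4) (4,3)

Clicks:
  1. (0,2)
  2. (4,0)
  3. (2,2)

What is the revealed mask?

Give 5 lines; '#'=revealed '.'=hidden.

Answer: ..#..
.....
..#..
##...
##...

Derivation:
Click 1 (0,2) count=2: revealed 1 new [(0,2)] -> total=1
Click 2 (4,0) count=0: revealed 4 new [(3,0) (3,1) (4,0) (4,1)] -> total=5
Click 3 (2,2) count=4: revealed 1 new [(2,2)] -> total=6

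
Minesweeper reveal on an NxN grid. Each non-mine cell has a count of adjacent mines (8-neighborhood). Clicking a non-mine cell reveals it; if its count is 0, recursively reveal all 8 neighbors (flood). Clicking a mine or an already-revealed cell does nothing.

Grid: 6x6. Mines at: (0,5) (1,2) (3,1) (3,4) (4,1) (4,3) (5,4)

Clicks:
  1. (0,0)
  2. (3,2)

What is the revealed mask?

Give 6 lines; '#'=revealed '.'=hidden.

Answer: ##....
##....
##....
..#...
......
......

Derivation:
Click 1 (0,0) count=0: revealed 6 new [(0,0) (0,1) (1,0) (1,1) (2,0) (2,1)] -> total=6
Click 2 (3,2) count=3: revealed 1 new [(3,2)] -> total=7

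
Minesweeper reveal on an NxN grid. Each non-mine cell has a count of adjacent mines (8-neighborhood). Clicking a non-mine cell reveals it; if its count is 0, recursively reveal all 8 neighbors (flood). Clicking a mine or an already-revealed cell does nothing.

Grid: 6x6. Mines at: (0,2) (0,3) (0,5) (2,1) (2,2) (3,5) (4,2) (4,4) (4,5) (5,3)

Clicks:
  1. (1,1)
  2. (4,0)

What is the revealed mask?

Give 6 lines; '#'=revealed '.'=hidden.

Answer: ......
.#....
......
##....
##....
##....

Derivation:
Click 1 (1,1) count=3: revealed 1 new [(1,1)] -> total=1
Click 2 (4,0) count=0: revealed 6 new [(3,0) (3,1) (4,0) (4,1) (5,0) (5,1)] -> total=7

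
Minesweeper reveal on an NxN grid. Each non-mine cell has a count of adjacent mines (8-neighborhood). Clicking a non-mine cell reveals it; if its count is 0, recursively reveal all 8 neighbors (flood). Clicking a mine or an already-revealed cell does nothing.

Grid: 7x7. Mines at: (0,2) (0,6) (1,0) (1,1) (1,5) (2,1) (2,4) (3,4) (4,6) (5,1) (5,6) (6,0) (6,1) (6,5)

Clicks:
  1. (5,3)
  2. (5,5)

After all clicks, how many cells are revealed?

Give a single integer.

Answer: 10

Derivation:
Click 1 (5,3) count=0: revealed 9 new [(4,2) (4,3) (4,4) (5,2) (5,3) (5,4) (6,2) (6,3) (6,4)] -> total=9
Click 2 (5,5) count=3: revealed 1 new [(5,5)] -> total=10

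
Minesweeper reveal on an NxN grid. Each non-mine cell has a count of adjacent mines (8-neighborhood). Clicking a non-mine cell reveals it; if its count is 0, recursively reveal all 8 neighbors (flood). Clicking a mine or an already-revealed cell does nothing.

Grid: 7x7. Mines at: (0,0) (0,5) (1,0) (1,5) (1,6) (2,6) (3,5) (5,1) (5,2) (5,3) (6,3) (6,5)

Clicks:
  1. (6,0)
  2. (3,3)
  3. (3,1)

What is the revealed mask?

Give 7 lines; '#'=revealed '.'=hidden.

Answer: .####..
.####..
#####..
#####..
#####..
.......
#......

Derivation:
Click 1 (6,0) count=1: revealed 1 new [(6,0)] -> total=1
Click 2 (3,3) count=0: revealed 23 new [(0,1) (0,2) (0,3) (0,4) (1,1) (1,2) (1,3) (1,4) (2,0) (2,1) (2,2) (2,3) (2,4) (3,0) (3,1) (3,2) (3,3) (3,4) (4,0) (4,1) (4,2) (4,3) (4,4)] -> total=24
Click 3 (3,1) count=0: revealed 0 new [(none)] -> total=24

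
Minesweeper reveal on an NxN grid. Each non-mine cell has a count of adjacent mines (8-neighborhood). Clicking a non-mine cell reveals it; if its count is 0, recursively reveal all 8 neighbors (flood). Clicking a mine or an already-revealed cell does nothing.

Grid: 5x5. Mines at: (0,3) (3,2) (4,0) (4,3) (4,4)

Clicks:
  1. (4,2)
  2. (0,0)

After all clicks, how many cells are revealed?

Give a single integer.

Answer: 12

Derivation:
Click 1 (4,2) count=2: revealed 1 new [(4,2)] -> total=1
Click 2 (0,0) count=0: revealed 11 new [(0,0) (0,1) (0,2) (1,0) (1,1) (1,2) (2,0) (2,1) (2,2) (3,0) (3,1)] -> total=12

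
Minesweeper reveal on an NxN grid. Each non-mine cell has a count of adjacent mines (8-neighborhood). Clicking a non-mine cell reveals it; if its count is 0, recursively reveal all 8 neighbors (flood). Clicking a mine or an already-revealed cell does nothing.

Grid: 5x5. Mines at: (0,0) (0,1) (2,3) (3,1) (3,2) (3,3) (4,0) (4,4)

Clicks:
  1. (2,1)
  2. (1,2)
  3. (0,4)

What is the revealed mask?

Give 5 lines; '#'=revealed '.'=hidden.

Answer: ..###
..###
.#...
.....
.....

Derivation:
Click 1 (2,1) count=2: revealed 1 new [(2,1)] -> total=1
Click 2 (1,2) count=2: revealed 1 new [(1,2)] -> total=2
Click 3 (0,4) count=0: revealed 5 new [(0,2) (0,3) (0,4) (1,3) (1,4)] -> total=7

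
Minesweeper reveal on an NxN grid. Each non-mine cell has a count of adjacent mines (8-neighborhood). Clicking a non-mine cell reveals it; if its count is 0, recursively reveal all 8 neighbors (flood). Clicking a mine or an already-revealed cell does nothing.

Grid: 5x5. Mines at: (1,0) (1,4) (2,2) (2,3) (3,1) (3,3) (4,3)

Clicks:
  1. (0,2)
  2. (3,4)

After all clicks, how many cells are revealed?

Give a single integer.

Answer: 7

Derivation:
Click 1 (0,2) count=0: revealed 6 new [(0,1) (0,2) (0,3) (1,1) (1,2) (1,3)] -> total=6
Click 2 (3,4) count=3: revealed 1 new [(3,4)] -> total=7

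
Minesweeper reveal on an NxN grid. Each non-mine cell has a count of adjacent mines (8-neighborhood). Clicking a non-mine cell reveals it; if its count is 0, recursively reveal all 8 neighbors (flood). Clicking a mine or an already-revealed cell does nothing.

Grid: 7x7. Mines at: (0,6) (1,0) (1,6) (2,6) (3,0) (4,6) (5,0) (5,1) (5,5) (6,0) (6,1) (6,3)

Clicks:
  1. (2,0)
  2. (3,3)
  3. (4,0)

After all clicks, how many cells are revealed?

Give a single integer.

Click 1 (2,0) count=2: revealed 1 new [(2,0)] -> total=1
Click 2 (3,3) count=0: revealed 28 new [(0,1) (0,2) (0,3) (0,4) (0,5) (1,1) (1,2) (1,3) (1,4) (1,5) (2,1) (2,2) (2,3) (2,4) (2,5) (3,1) (3,2) (3,3) (3,4) (3,5) (4,1) (4,2) (4,3) (4,4) (4,5) (5,2) (5,3) (5,4)] -> total=29
Click 3 (4,0) count=3: revealed 1 new [(4,0)] -> total=30

Answer: 30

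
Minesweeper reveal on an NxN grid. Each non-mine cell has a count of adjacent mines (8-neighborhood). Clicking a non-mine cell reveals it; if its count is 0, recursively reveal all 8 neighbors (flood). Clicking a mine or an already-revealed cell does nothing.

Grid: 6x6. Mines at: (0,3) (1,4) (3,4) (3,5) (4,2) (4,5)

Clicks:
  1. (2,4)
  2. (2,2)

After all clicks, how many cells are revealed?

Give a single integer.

Click 1 (2,4) count=3: revealed 1 new [(2,4)] -> total=1
Click 2 (2,2) count=0: revealed 19 new [(0,0) (0,1) (0,2) (1,0) (1,1) (1,2) (1,3) (2,0) (2,1) (2,2) (2,3) (3,0) (3,1) (3,2) (3,3) (4,0) (4,1) (5,0) (5,1)] -> total=20

Answer: 20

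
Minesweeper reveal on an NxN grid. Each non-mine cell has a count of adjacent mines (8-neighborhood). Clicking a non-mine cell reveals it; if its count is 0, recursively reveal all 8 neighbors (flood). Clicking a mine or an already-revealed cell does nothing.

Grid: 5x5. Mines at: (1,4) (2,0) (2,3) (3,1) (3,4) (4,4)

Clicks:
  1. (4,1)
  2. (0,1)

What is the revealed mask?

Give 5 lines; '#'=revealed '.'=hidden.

Click 1 (4,1) count=1: revealed 1 new [(4,1)] -> total=1
Click 2 (0,1) count=0: revealed 8 new [(0,0) (0,1) (0,2) (0,3) (1,0) (1,1) (1,2) (1,3)] -> total=9

Answer: ####.
####.
.....
.....
.#...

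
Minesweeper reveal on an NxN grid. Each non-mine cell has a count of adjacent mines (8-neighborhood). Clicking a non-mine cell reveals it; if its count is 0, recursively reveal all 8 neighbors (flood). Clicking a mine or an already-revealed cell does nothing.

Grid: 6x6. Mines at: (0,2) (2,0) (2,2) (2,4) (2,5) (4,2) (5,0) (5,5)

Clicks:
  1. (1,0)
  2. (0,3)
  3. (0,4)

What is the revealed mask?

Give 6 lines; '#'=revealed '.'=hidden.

Answer: ...###
#..###
......
......
......
......

Derivation:
Click 1 (1,0) count=1: revealed 1 new [(1,0)] -> total=1
Click 2 (0,3) count=1: revealed 1 new [(0,3)] -> total=2
Click 3 (0,4) count=0: revealed 5 new [(0,4) (0,5) (1,3) (1,4) (1,5)] -> total=7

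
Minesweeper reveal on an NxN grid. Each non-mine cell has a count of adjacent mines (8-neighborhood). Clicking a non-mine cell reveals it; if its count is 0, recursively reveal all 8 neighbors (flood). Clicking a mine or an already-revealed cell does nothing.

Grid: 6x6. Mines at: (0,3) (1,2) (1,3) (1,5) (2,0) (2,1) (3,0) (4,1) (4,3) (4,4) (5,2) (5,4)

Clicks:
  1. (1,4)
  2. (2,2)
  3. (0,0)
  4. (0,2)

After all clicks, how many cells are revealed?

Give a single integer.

Click 1 (1,4) count=3: revealed 1 new [(1,4)] -> total=1
Click 2 (2,2) count=3: revealed 1 new [(2,2)] -> total=2
Click 3 (0,0) count=0: revealed 4 new [(0,0) (0,1) (1,0) (1,1)] -> total=6
Click 4 (0,2) count=3: revealed 1 new [(0,2)] -> total=7

Answer: 7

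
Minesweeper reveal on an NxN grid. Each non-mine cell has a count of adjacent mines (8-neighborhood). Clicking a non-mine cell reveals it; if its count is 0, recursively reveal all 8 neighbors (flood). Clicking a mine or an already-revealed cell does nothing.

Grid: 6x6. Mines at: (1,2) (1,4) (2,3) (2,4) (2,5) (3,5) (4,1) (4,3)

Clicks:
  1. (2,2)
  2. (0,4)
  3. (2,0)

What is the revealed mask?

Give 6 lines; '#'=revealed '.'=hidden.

Click 1 (2,2) count=2: revealed 1 new [(2,2)] -> total=1
Click 2 (0,4) count=1: revealed 1 new [(0,4)] -> total=2
Click 3 (2,0) count=0: revealed 8 new [(0,0) (0,1) (1,0) (1,1) (2,0) (2,1) (3,0) (3,1)] -> total=10

Answer: ##..#.
##....
###...
##....
......
......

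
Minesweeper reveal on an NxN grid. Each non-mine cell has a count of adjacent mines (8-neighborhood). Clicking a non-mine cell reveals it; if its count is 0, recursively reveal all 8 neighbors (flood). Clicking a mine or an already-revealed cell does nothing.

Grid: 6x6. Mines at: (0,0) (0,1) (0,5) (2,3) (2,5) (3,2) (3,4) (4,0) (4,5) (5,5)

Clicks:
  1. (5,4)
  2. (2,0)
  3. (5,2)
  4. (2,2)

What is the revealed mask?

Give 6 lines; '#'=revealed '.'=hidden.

Click 1 (5,4) count=2: revealed 1 new [(5,4)] -> total=1
Click 2 (2,0) count=0: revealed 6 new [(1,0) (1,1) (2,0) (2,1) (3,0) (3,1)] -> total=7
Click 3 (5,2) count=0: revealed 7 new [(4,1) (4,2) (4,3) (4,4) (5,1) (5,2) (5,3)] -> total=14
Click 4 (2,2) count=2: revealed 1 new [(2,2)] -> total=15

Answer: ......
##....
###...
##....
.####.
.####.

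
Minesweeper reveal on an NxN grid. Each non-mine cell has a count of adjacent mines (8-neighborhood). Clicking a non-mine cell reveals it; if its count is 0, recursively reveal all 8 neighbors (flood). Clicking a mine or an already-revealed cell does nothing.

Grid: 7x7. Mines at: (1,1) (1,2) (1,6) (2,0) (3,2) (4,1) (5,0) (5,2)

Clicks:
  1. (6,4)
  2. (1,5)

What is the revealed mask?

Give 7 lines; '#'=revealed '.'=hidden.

Answer: ...###.
...###.
...####
...####
...####
...####
...####

Derivation:
Click 1 (6,4) count=0: revealed 26 new [(0,3) (0,4) (0,5) (1,3) (1,4) (1,5) (2,3) (2,4) (2,5) (2,6) (3,3) (3,4) (3,5) (3,6) (4,3) (4,4) (4,5) (4,6) (5,3) (5,4) (5,5) (5,6) (6,3) (6,4) (6,5) (6,6)] -> total=26
Click 2 (1,5) count=1: revealed 0 new [(none)] -> total=26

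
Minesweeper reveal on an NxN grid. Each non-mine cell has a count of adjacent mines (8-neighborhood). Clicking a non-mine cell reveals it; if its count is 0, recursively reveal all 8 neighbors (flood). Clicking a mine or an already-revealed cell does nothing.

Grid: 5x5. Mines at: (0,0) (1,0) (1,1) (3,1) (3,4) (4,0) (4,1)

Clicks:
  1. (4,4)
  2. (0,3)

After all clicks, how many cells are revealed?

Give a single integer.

Click 1 (4,4) count=1: revealed 1 new [(4,4)] -> total=1
Click 2 (0,3) count=0: revealed 9 new [(0,2) (0,3) (0,4) (1,2) (1,3) (1,4) (2,2) (2,3) (2,4)] -> total=10

Answer: 10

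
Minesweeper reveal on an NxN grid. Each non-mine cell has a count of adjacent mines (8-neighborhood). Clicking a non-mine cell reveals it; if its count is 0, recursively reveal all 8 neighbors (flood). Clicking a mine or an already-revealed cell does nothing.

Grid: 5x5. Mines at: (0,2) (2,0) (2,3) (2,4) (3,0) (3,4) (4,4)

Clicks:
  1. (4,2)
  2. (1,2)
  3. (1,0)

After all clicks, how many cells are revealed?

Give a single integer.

Answer: 8

Derivation:
Click 1 (4,2) count=0: revealed 6 new [(3,1) (3,2) (3,3) (4,1) (4,2) (4,3)] -> total=6
Click 2 (1,2) count=2: revealed 1 new [(1,2)] -> total=7
Click 3 (1,0) count=1: revealed 1 new [(1,0)] -> total=8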